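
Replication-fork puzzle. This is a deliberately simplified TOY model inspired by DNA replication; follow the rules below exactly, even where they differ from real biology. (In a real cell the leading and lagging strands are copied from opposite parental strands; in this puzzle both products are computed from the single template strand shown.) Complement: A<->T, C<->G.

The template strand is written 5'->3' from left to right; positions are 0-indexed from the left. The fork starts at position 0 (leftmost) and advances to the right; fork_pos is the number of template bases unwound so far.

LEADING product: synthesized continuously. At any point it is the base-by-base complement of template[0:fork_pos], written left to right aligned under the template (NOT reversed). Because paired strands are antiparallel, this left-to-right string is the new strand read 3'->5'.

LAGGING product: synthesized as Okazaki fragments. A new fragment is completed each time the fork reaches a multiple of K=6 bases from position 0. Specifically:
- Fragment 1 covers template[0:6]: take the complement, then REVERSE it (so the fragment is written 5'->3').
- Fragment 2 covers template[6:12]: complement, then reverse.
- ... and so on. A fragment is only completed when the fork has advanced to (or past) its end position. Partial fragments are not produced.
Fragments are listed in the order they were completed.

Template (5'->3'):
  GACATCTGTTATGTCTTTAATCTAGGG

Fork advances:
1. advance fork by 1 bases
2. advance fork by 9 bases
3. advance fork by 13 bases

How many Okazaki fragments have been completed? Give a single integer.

Step 1: advance 1 -> fork_pos = 0 + 1 = 1. Next multiple of 6 is 6 (not reached); still 0 fragment(s).
Step 2: advance 9 -> fork_pos = 1 + 9 = 10. Reached multiple(s) of 6: 6 -> fragment 1 completed (1 total).
Step 3: advance 13 -> fork_pos = 10 + 13 = 23. Reached multiple(s) of 6: 12, 18 -> fragments 2-3 completed (3 total).
Check: final fork_pos = 23; the multiples of 6 that are <= 23 are 6..18 -> 23 // 6 = 3 completed fragment(s).

Answer: 3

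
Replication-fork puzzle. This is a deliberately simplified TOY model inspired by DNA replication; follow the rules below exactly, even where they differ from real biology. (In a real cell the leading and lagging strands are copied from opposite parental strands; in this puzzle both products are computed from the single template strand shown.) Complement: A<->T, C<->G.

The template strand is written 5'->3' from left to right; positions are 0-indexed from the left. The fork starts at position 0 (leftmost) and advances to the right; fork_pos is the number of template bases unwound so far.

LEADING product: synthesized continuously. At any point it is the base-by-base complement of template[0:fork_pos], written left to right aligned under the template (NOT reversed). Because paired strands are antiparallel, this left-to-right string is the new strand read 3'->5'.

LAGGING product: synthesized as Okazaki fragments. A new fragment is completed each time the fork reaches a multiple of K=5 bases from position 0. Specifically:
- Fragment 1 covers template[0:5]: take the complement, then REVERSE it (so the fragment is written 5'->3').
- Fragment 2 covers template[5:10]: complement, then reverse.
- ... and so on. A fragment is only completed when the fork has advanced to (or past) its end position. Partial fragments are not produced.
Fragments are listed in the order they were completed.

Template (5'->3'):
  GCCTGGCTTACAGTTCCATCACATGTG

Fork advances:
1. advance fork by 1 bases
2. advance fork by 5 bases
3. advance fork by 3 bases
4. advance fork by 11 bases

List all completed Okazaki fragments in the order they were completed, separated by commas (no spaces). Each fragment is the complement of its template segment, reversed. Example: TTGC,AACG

Step 1: advance 1 -> fork_pos = 0 + 1 = 1. Next multiple of 5 is 5 (not reached); still 0 fragment(s).
Step 2: advance 5 -> fork_pos = 1 + 5 = 6. Reached multiple(s) of 5: 5 -> fragment 1 completed (1 total).
Step 3: advance 3 -> fork_pos = 6 + 3 = 9. Next multiple of 5 is 10 (not reached); still 1 fragment(s).
Step 4: advance 11 -> fork_pos = 9 + 11 = 20. Reached multiple(s) of 5: 10, 15, 20 -> fragments 2-4 completed (4 total).
Final fork_pos = 20, so 4 fragment(s) are complete. Build each: template segment -> complement -> reverse.
Fragment 1: template[0:5] = GCCTG -> complement CGGAC -> reversed CAGGC
Fragment 2: template[5:10] = GCTTA -> complement CGAAT -> reversed TAAGC
Fragment 3: template[10:15] = CAGTT -> complement GTCAA -> reversed AACTG
Fragment 4: template[15:20] = CCATC -> complement GGTAG -> reversed GATGG

Answer: CAGGC,TAAGC,AACTG,GATGG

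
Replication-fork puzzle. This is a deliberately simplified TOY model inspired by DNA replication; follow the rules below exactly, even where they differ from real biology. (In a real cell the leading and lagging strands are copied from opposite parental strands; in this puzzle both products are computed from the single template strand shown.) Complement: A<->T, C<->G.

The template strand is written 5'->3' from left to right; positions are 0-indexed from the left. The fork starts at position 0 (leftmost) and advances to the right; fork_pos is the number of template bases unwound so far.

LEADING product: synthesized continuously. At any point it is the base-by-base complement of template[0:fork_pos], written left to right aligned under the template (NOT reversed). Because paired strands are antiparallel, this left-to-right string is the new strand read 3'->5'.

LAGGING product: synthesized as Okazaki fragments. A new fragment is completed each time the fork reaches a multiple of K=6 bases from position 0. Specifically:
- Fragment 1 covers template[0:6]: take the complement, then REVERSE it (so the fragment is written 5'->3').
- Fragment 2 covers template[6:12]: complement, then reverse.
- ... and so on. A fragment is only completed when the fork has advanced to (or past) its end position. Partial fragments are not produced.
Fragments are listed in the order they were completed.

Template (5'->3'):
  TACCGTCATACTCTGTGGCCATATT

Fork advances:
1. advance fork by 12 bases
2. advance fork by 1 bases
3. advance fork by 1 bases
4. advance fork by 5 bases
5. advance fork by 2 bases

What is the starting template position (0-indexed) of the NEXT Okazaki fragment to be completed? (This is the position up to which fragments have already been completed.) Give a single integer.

Answer: 18

Derivation:
Step 1: advance 12 -> fork_pos = 0 + 12 = 12. Reached multiple(s) of 6: 6, 12 -> fragments 1-2 completed (2 total).
Step 2: advance 1 -> fork_pos = 12 + 1 = 13. Next multiple of 6 is 18 (not reached); still 2 fragment(s).
Step 3: advance 1 -> fork_pos = 13 + 1 = 14. Next multiple of 6 is 18 (not reached); still 2 fragment(s).
Step 4: advance 5 -> fork_pos = 14 + 5 = 19. Reached multiple(s) of 6: 18 -> fragment 3 completed (3 total).
Step 5: advance 2 -> fork_pos = 19 + 2 = 21. Next multiple of 6 is 24 (not reached); still 3 fragment(s).
3 fragment(s) completed, covering template[0:18] (3 x 6 = 18). The next fragment, fragment 4, covers template[18:24], so it starts at position 18.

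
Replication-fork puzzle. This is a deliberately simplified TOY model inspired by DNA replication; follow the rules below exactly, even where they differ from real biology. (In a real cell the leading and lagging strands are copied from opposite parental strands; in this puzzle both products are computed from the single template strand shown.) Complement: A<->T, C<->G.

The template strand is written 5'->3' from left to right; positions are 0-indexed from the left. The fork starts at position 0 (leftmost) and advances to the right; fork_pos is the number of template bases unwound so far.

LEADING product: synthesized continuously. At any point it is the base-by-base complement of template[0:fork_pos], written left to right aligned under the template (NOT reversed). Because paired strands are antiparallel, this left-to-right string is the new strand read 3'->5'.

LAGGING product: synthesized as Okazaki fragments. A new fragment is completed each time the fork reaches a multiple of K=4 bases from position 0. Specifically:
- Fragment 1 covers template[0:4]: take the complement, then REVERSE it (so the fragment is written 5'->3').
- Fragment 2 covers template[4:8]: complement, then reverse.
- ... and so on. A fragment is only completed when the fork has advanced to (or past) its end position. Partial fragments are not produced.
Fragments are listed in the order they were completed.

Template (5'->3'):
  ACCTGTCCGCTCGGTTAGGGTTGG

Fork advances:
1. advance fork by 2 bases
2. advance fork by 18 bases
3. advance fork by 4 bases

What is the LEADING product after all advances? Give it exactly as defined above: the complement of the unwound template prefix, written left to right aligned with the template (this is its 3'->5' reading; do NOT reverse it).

Step 1: advance 2 -> fork_pos = 0 + 2 = 2.
Step 2: advance 18 -> fork_pos = 2 + 18 = 20.
Step 3: advance 4 -> fork_pos = 20 + 4 = 24.
Unwound prefix: template[0:24] = ACCTGTCCGCTCGGTTAGGGTTGG
Complement it base by base (A<->T, C<->G), keeping left-to-right order:
  [0:5] ACCTG -> TGGAC
  [5:10] TCCGC -> AGGCG
  [10:15] TCGGT -> AGCCA
  [15:20] TAGGG -> ATCCC
  [20:24] TTGG -> AACC
Concatenate: TGGACAGGCGAGCCAATCCCAACC (length 24; written aligned with the template, i.e. 3'->5').

Answer: TGGACAGGCGAGCCAATCCCAACC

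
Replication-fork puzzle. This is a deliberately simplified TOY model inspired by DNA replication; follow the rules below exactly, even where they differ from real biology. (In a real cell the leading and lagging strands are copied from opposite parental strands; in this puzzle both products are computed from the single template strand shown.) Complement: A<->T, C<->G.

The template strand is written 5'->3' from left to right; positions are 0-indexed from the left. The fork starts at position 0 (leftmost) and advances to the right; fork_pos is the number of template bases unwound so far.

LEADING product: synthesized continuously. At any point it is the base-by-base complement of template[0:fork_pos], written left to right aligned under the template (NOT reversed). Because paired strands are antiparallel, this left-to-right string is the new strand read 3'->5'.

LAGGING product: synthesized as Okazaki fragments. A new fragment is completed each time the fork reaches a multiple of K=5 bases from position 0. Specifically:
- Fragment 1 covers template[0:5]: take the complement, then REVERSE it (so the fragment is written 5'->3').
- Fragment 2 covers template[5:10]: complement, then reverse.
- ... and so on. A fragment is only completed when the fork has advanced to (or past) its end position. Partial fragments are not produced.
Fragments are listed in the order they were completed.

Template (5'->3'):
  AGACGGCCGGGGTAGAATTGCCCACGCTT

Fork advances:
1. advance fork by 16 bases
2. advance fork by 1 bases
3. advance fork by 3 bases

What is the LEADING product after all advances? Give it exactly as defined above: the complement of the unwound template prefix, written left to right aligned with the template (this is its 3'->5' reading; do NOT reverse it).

Answer: TCTGCCGGCCCCATCTTAAC

Derivation:
Step 1: advance 16 -> fork_pos = 0 + 16 = 16.
Step 2: advance 1 -> fork_pos = 16 + 1 = 17.
Step 3: advance 3 -> fork_pos = 17 + 3 = 20.
Unwound prefix: template[0:20] = AGACGGCCGGGGTAGAATTG
Complement it base by base (A<->T, C<->G), keeping left-to-right order:
  [0:5] AGACG -> TCTGC
  [5:10] GCCGG -> CGGCC
  [10:15] GGTAG -> CCATC
  [15:20] AATTG -> TTAAC
Concatenate: TCTGCCGGCCCCATCTTAAC (length 20; written aligned with the template, i.e. 3'->5').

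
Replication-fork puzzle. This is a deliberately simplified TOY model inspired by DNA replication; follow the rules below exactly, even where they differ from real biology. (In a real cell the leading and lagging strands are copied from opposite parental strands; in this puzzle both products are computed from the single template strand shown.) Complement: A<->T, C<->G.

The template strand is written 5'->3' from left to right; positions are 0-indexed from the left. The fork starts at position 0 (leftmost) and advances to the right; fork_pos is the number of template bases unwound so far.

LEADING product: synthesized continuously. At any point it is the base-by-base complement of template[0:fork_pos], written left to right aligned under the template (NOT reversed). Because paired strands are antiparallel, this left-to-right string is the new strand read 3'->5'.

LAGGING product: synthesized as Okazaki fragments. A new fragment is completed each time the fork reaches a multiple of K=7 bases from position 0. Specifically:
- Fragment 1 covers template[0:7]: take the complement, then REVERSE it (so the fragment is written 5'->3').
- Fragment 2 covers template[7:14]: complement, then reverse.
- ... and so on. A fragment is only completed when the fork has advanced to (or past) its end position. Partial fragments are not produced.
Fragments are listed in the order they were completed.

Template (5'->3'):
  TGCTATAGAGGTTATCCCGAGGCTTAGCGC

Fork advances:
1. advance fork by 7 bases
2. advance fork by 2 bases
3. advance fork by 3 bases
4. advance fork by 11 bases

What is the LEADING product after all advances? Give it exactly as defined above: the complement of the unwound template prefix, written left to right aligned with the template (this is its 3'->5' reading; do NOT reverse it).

Step 1: advance 7 -> fork_pos = 0 + 7 = 7.
Step 2: advance 2 -> fork_pos = 7 + 2 = 9.
Step 3: advance 3 -> fork_pos = 9 + 3 = 12.
Step 4: advance 11 -> fork_pos = 12 + 11 = 23.
Unwound prefix: template[0:23] = TGCTATAGAGGTTATCCCGAGGC
Complement it base by base (A<->T, C<->G), keeping left-to-right order:
  [0:5] TGCTA -> ACGAT
  [5:10] TAGAG -> ATCTC
  [10:15] GTTAT -> CAATA
  [15:20] CCCGA -> GGGCT
  [20:23] GGC -> CCG
Concatenate: ACGATATCTCCAATAGGGCTCCG (length 23; written aligned with the template, i.e. 3'->5').

Answer: ACGATATCTCCAATAGGGCTCCG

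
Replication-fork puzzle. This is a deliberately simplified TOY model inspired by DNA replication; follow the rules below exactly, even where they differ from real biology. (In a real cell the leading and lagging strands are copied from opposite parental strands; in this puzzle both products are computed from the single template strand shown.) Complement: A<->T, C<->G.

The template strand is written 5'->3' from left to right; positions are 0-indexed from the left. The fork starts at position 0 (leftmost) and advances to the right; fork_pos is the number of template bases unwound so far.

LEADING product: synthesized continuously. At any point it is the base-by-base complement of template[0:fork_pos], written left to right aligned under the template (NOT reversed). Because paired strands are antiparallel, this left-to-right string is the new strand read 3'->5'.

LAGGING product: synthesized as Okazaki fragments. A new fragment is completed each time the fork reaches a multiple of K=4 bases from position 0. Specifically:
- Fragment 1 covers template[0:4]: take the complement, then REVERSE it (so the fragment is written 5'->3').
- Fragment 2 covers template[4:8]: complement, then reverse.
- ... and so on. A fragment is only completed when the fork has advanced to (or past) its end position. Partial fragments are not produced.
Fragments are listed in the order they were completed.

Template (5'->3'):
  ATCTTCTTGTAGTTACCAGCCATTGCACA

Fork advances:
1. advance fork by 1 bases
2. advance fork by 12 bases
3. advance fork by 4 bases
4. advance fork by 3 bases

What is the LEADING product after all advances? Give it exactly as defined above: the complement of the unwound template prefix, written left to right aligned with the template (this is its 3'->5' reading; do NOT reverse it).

Step 1: advance 1 -> fork_pos = 0 + 1 = 1.
Step 2: advance 12 -> fork_pos = 1 + 12 = 13.
Step 3: advance 4 -> fork_pos = 13 + 4 = 17.
Step 4: advance 3 -> fork_pos = 17 + 3 = 20.
Unwound prefix: template[0:20] = ATCTTCTTGTAGTTACCAGC
Complement it base by base (A<->T, C<->G), keeping left-to-right order:
  [0:5] ATCTT -> TAGAA
  [5:10] CTTGT -> GAACA
  [10:15] AGTTA -> TCAAT
  [15:20] CCAGC -> GGTCG
Concatenate: TAGAAGAACATCAATGGTCG (length 20; written aligned with the template, i.e. 3'->5').

Answer: TAGAAGAACATCAATGGTCG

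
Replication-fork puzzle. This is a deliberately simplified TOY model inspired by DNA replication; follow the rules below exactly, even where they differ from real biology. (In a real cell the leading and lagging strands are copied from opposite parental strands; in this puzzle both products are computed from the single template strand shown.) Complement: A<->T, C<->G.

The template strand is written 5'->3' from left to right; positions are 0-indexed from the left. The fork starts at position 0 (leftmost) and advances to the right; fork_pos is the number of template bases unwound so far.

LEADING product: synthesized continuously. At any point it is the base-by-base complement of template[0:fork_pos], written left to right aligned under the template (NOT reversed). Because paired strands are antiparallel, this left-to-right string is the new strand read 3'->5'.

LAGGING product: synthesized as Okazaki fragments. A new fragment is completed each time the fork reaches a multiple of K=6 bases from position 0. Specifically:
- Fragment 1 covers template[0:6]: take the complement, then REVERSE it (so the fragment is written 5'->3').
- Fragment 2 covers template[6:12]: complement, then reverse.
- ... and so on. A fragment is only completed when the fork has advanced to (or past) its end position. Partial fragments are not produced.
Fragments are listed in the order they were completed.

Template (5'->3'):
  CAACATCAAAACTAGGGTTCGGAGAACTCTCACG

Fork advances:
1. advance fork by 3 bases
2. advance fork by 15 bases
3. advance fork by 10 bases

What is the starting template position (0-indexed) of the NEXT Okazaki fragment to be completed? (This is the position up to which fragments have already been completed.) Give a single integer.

Step 1: advance 3 -> fork_pos = 0 + 3 = 3. Next multiple of 6 is 6 (not reached); still 0 fragment(s).
Step 2: advance 15 -> fork_pos = 3 + 15 = 18. Reached multiple(s) of 6: 6, 12, 18 -> fragments 1-3 completed (3 total).
Step 3: advance 10 -> fork_pos = 18 + 10 = 28. Reached multiple(s) of 6: 24 -> fragment 4 completed (4 total).
4 fragment(s) completed, covering template[0:24] (4 x 6 = 24). The next fragment, fragment 5, covers template[24:30], so it starts at position 24.

Answer: 24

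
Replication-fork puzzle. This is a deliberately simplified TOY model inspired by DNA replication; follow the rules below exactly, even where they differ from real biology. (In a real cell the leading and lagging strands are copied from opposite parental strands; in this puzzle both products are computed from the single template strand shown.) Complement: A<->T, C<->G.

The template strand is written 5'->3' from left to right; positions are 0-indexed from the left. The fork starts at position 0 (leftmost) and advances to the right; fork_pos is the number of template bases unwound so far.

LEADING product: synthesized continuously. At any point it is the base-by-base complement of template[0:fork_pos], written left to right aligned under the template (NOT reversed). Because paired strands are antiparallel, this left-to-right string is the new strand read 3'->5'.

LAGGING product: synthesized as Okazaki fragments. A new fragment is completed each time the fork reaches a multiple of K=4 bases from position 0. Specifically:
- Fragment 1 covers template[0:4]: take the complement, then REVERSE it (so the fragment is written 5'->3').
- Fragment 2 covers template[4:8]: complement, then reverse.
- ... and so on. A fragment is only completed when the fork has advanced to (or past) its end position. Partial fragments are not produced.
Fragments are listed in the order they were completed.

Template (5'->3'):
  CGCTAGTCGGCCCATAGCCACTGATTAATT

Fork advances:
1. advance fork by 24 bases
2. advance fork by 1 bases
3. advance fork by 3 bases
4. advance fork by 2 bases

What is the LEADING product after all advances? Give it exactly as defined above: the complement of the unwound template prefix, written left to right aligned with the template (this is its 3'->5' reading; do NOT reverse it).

Answer: GCGATCAGCCGGGTATCGGTGACTAATTAA

Derivation:
Step 1: advance 24 -> fork_pos = 0 + 24 = 24.
Step 2: advance 1 -> fork_pos = 24 + 1 = 25.
Step 3: advance 3 -> fork_pos = 25 + 3 = 28.
Step 4: advance 2 -> fork_pos = 28 + 2 = 30.
Unwound prefix: template[0:30] = CGCTAGTCGGCCCATAGCCACTGATTAATT
Complement it base by base (A<->T, C<->G), keeping left-to-right order:
  [0:5] CGCTA -> GCGAT
  [5:10] GTCGG -> CAGCC
  [10:15] CCCAT -> GGGTA
  [15:20] AGCCA -> TCGGT
  [20:25] CTGAT -> GACTA
  [25:30] TAATT -> ATTAA
Concatenate: GCGATCAGCCGGGTATCGGTGACTAATTAA (length 30; written aligned with the template, i.e. 3'->5').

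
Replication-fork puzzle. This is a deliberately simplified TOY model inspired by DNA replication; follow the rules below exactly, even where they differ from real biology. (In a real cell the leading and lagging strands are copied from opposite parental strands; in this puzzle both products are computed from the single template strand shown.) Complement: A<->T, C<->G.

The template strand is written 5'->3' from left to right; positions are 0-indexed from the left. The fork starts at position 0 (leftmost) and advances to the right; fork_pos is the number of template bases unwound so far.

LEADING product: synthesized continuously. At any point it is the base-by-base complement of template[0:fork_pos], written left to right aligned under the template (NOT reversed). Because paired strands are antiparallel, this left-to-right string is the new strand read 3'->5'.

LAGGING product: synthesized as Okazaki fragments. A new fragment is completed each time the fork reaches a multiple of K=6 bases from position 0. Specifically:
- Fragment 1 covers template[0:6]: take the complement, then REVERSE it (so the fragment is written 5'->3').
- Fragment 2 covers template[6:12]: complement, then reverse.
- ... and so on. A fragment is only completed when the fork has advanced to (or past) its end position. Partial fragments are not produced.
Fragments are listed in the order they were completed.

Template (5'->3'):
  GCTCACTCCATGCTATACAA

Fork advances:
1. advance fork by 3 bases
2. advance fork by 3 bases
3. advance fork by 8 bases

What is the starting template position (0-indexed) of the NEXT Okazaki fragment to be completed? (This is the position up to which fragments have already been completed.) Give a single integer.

Step 1: advance 3 -> fork_pos = 0 + 3 = 3. Next multiple of 6 is 6 (not reached); still 0 fragment(s).
Step 2: advance 3 -> fork_pos = 3 + 3 = 6. Reached multiple(s) of 6: 6 -> fragment 1 completed (1 total).
Step 3: advance 8 -> fork_pos = 6 + 8 = 14. Reached multiple(s) of 6: 12 -> fragment 2 completed (2 total).
2 fragment(s) completed, covering template[0:12] (2 x 6 = 12). The next fragment, fragment 3, covers template[12:18], so it starts at position 12.

Answer: 12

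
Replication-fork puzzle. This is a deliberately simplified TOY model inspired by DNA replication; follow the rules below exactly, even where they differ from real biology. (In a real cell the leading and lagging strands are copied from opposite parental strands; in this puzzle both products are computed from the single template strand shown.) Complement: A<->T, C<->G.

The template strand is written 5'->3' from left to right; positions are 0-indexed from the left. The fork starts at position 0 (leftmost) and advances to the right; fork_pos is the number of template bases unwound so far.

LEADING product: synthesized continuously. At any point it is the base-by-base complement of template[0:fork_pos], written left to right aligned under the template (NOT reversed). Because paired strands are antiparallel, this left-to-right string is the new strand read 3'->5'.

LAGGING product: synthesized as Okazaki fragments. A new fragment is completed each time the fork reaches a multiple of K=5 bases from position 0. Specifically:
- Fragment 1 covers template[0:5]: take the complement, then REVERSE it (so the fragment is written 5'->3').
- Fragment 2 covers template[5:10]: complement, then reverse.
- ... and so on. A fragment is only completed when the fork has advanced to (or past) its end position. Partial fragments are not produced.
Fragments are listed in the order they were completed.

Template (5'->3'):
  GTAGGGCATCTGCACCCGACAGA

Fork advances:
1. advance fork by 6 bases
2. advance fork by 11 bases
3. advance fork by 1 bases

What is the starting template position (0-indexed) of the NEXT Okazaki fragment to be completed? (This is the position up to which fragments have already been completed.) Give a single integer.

Answer: 15

Derivation:
Step 1: advance 6 -> fork_pos = 0 + 6 = 6. Reached multiple(s) of 5: 5 -> fragment 1 completed (1 total).
Step 2: advance 11 -> fork_pos = 6 + 11 = 17. Reached multiple(s) of 5: 10, 15 -> fragments 2-3 completed (3 total).
Step 3: advance 1 -> fork_pos = 17 + 1 = 18. Next multiple of 5 is 20 (not reached); still 3 fragment(s).
3 fragment(s) completed, covering template[0:15] (3 x 5 = 15). The next fragment, fragment 4, covers template[15:20], so it starts at position 15.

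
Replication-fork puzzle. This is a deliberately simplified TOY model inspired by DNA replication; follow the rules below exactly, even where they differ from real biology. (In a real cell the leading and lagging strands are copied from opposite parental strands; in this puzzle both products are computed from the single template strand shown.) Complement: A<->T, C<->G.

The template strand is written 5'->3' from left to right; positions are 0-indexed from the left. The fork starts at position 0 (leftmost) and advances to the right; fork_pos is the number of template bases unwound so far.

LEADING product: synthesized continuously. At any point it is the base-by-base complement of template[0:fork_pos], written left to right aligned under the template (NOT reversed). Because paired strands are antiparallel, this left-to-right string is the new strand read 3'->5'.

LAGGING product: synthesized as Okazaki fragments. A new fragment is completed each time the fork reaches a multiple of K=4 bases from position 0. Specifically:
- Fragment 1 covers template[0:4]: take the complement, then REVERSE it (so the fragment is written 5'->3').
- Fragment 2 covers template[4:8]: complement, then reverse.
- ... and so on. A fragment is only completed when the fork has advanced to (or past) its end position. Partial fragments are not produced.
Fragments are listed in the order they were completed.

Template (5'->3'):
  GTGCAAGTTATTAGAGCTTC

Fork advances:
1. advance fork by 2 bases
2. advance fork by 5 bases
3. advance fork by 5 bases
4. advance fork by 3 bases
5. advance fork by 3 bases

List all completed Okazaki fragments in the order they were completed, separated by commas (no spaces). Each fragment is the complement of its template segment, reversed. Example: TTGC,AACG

Answer: GCAC,ACTT,AATA,CTCT

Derivation:
Step 1: advance 2 -> fork_pos = 0 + 2 = 2. Next multiple of 4 is 4 (not reached); still 0 fragment(s).
Step 2: advance 5 -> fork_pos = 2 + 5 = 7. Reached multiple(s) of 4: 4 -> fragment 1 completed (1 total).
Step 3: advance 5 -> fork_pos = 7 + 5 = 12. Reached multiple(s) of 4: 8, 12 -> fragments 2-3 completed (3 total).
Step 4: advance 3 -> fork_pos = 12 + 3 = 15. Next multiple of 4 is 16 (not reached); still 3 fragment(s).
Step 5: advance 3 -> fork_pos = 15 + 3 = 18. Reached multiple(s) of 4: 16 -> fragment 4 completed (4 total).
Final fork_pos = 18, so 4 fragment(s) are complete. Build each: template segment -> complement -> reverse.
Fragment 1: template[0:4] = GTGC -> complement CACG -> reversed GCAC
Fragment 2: template[4:8] = AAGT -> complement TTCA -> reversed ACTT
Fragment 3: template[8:12] = TATT -> complement ATAA -> reversed AATA
Fragment 4: template[12:16] = AGAG -> complement TCTC -> reversed CTCT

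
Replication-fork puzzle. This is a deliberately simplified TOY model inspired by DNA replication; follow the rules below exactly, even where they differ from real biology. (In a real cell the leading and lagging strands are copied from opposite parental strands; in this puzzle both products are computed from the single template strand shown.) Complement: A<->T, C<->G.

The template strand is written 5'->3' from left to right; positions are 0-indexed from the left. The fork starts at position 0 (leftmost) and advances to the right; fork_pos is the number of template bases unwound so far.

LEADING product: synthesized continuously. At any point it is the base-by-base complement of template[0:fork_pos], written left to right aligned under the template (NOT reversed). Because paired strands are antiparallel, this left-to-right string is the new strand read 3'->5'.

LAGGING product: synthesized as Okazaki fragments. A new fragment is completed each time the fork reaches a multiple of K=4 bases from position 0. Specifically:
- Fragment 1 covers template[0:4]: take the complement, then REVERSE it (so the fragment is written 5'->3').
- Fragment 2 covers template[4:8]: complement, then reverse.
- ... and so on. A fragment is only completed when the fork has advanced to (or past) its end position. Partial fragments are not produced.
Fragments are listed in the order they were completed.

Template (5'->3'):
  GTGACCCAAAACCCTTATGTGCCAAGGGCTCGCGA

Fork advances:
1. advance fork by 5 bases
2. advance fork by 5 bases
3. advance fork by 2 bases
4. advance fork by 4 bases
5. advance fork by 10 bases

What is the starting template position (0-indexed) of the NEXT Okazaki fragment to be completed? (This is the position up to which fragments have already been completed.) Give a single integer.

Answer: 24

Derivation:
Step 1: advance 5 -> fork_pos = 0 + 5 = 5. Reached multiple(s) of 4: 4 -> fragment 1 completed (1 total).
Step 2: advance 5 -> fork_pos = 5 + 5 = 10. Reached multiple(s) of 4: 8 -> fragment 2 completed (2 total).
Step 3: advance 2 -> fork_pos = 10 + 2 = 12. Reached multiple(s) of 4: 12 -> fragment 3 completed (3 total).
Step 4: advance 4 -> fork_pos = 12 + 4 = 16. Reached multiple(s) of 4: 16 -> fragment 4 completed (4 total).
Step 5: advance 10 -> fork_pos = 16 + 10 = 26. Reached multiple(s) of 4: 20, 24 -> fragments 5-6 completed (6 total).
6 fragment(s) completed, covering template[0:24] (6 x 4 = 24). The next fragment, fragment 7, covers template[24:28], so it starts at position 24.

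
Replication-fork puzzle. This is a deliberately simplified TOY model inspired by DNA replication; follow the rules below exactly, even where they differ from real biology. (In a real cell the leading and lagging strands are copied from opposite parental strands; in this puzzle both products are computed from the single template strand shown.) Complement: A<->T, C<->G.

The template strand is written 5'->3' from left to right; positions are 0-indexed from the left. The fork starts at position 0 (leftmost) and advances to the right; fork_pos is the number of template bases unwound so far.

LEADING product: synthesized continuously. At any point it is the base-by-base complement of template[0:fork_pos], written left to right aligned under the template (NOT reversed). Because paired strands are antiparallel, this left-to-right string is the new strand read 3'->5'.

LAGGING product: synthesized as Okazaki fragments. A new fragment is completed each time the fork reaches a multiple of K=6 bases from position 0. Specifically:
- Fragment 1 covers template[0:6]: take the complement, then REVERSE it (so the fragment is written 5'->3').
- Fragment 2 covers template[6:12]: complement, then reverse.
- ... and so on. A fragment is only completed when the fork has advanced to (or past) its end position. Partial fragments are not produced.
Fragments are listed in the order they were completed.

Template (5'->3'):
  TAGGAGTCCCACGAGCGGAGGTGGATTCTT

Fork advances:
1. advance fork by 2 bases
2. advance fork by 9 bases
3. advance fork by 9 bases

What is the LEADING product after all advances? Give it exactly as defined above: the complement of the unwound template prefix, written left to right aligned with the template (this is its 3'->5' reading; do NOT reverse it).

Step 1: advance 2 -> fork_pos = 0 + 2 = 2.
Step 2: advance 9 -> fork_pos = 2 + 9 = 11.
Step 3: advance 9 -> fork_pos = 11 + 9 = 20.
Unwound prefix: template[0:20] = TAGGAGTCCCACGAGCGGAG
Complement it base by base (A<->T, C<->G), keeping left-to-right order:
  [0:5] TAGGA -> ATCCT
  [5:10] GTCCC -> CAGGG
  [10:15] ACGAG -> TGCTC
  [15:20] CGGAG -> GCCTC
Concatenate: ATCCTCAGGGTGCTCGCCTC (length 20; written aligned with the template, i.e. 3'->5').

Answer: ATCCTCAGGGTGCTCGCCTC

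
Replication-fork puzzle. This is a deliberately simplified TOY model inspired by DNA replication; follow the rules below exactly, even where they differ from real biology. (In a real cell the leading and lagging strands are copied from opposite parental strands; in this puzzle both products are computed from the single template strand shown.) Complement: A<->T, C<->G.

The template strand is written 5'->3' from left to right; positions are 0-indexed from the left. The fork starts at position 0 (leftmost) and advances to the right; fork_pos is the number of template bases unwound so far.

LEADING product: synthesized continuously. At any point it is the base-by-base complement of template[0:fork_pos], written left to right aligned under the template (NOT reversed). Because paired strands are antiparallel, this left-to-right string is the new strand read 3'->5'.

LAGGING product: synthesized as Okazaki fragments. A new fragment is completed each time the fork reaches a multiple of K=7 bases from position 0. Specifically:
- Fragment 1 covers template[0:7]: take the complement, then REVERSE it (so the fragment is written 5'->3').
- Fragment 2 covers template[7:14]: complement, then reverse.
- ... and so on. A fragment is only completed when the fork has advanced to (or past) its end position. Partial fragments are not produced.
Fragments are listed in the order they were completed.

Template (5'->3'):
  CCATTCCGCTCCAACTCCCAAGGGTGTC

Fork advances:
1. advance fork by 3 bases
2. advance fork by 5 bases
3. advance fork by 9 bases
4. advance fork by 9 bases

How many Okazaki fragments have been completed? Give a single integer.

Step 1: advance 3 -> fork_pos = 0 + 3 = 3. Next multiple of 7 is 7 (not reached); still 0 fragment(s).
Step 2: advance 5 -> fork_pos = 3 + 5 = 8. Reached multiple(s) of 7: 7 -> fragment 1 completed (1 total).
Step 3: advance 9 -> fork_pos = 8 + 9 = 17. Reached multiple(s) of 7: 14 -> fragment 2 completed (2 total).
Step 4: advance 9 -> fork_pos = 17 + 9 = 26. Reached multiple(s) of 7: 21 -> fragment 3 completed (3 total).
Check: final fork_pos = 26; the multiples of 7 that are <= 26 are 7..21 -> 26 // 7 = 3 completed fragment(s).

Answer: 3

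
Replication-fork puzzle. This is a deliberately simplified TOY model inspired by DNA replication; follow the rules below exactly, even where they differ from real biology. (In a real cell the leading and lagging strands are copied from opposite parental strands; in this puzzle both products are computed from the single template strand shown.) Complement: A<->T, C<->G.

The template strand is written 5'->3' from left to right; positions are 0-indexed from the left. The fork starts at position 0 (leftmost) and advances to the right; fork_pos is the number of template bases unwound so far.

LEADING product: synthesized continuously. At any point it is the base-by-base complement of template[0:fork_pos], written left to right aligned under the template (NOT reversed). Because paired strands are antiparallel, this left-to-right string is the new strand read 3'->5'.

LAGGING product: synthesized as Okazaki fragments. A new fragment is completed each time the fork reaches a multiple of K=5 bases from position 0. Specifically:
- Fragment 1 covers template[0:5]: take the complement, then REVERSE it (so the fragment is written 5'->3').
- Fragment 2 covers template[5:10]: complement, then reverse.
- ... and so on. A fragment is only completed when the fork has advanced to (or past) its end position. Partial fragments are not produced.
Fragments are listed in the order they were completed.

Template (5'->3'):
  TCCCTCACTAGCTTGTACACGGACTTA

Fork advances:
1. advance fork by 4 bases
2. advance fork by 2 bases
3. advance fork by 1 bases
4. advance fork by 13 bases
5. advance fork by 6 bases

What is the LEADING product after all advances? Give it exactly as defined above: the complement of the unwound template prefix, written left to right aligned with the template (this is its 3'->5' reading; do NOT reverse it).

Step 1: advance 4 -> fork_pos = 0 + 4 = 4.
Step 2: advance 2 -> fork_pos = 4 + 2 = 6.
Step 3: advance 1 -> fork_pos = 6 + 1 = 7.
Step 4: advance 13 -> fork_pos = 7 + 13 = 20.
Step 5: advance 6 -> fork_pos = 20 + 6 = 26.
Unwound prefix: template[0:26] = TCCCTCACTAGCTTGTACACGGACTT
Complement it base by base (A<->T, C<->G), keeping left-to-right order:
  [0:5] TCCCT -> AGGGA
  [5:10] CACTA -> GTGAT
  [10:15] GCTTG -> CGAAC
  [15:20] TACAC -> ATGTG
  [20:25] GGACT -> CCTGA
  [25:26] T -> A
Concatenate: AGGGAGTGATCGAACATGTGCCTGAA (length 26; written aligned with the template, i.e. 3'->5').

Answer: AGGGAGTGATCGAACATGTGCCTGAA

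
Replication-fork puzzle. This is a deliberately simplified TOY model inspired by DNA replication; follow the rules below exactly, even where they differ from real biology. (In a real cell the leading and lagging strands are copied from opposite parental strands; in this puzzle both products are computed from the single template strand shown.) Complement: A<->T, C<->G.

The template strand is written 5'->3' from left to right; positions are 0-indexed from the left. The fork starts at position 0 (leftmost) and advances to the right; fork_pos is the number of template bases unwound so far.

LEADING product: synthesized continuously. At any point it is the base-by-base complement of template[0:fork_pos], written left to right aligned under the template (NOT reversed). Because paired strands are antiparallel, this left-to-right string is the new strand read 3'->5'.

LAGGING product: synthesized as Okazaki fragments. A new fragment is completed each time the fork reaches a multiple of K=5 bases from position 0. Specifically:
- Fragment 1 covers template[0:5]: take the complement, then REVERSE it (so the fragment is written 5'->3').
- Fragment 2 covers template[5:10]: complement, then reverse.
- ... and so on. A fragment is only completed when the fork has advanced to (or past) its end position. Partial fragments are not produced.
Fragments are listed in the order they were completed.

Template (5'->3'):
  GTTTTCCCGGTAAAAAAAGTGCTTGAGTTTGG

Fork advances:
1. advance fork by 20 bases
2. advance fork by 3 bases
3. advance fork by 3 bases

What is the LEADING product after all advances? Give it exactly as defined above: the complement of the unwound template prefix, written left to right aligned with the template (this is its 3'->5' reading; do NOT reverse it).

Answer: CAAAAGGGCCATTTTTTTCACGAACT

Derivation:
Step 1: advance 20 -> fork_pos = 0 + 20 = 20.
Step 2: advance 3 -> fork_pos = 20 + 3 = 23.
Step 3: advance 3 -> fork_pos = 23 + 3 = 26.
Unwound prefix: template[0:26] = GTTTTCCCGGTAAAAAAAGTGCTTGA
Complement it base by base (A<->T, C<->G), keeping left-to-right order:
  [0:5] GTTTT -> CAAAA
  [5:10] CCCGG -> GGGCC
  [10:15] TAAAA -> ATTTT
  [15:20] AAAGT -> TTTCA
  [20:25] GCTTG -> CGAAC
  [25:26] A -> T
Concatenate: CAAAAGGGCCATTTTTTTCACGAACT (length 26; written aligned with the template, i.e. 3'->5').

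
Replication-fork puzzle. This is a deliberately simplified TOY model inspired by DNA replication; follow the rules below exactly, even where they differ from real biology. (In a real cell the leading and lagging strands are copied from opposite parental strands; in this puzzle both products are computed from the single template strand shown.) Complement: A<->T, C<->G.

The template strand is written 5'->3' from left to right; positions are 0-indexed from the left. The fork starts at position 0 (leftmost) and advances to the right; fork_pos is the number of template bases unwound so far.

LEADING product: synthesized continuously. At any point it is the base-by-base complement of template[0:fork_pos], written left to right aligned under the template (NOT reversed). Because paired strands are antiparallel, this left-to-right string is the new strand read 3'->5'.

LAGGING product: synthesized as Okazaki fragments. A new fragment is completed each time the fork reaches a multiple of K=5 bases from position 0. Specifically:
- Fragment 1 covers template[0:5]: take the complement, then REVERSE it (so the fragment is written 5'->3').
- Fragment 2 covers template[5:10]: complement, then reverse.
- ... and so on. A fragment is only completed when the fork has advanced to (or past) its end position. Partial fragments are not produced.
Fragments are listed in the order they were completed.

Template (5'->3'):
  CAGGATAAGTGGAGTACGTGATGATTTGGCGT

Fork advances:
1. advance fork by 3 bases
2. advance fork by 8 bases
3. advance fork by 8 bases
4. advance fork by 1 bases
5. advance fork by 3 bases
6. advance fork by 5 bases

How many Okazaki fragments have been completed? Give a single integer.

Answer: 5

Derivation:
Step 1: advance 3 -> fork_pos = 0 + 3 = 3. Next multiple of 5 is 5 (not reached); still 0 fragment(s).
Step 2: advance 8 -> fork_pos = 3 + 8 = 11. Reached multiple(s) of 5: 5, 10 -> fragments 1-2 completed (2 total).
Step 3: advance 8 -> fork_pos = 11 + 8 = 19. Reached multiple(s) of 5: 15 -> fragment 3 completed (3 total).
Step 4: advance 1 -> fork_pos = 19 + 1 = 20. Reached multiple(s) of 5: 20 -> fragment 4 completed (4 total).
Step 5: advance 3 -> fork_pos = 20 + 3 = 23. Next multiple of 5 is 25 (not reached); still 4 fragment(s).
Step 6: advance 5 -> fork_pos = 23 + 5 = 28. Reached multiple(s) of 5: 25 -> fragment 5 completed (5 total).
Check: final fork_pos = 28; the multiples of 5 that are <= 28 are 5..25 -> 28 // 5 = 5 completed fragment(s).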